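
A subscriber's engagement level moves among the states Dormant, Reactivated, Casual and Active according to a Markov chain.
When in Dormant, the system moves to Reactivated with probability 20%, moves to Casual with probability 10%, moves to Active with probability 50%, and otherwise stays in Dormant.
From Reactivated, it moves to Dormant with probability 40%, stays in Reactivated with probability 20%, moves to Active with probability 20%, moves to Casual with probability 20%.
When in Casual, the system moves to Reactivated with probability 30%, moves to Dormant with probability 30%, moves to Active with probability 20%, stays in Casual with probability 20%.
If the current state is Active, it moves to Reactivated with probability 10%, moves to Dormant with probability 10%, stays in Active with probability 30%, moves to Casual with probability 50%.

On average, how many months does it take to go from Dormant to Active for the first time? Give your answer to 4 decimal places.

Let t(s) be the expected number of months to first reach Active from state s, with t(Active) = 0. Conditioning on the first month:
t(Dormant) = 1 + 0.2·t(Dormant) + 0.2·t(Reactivated) + 0.1·t(Casual)
t(Reactivated) = 1 + 0.4·t(Dormant) + 0.2·t(Reactivated) + 0.2·t(Casual)
t(Casual) = 1 + 0.3·t(Dormant) + 0.3·t(Reactivated) + 0.2·t(Casual)
Solving: t(Dormant) = 2.5284, t(Reactivated) = 3.3807, t(Casual) = 3.4659.
Expected months from Dormant to Active: 2.5284.

2.5284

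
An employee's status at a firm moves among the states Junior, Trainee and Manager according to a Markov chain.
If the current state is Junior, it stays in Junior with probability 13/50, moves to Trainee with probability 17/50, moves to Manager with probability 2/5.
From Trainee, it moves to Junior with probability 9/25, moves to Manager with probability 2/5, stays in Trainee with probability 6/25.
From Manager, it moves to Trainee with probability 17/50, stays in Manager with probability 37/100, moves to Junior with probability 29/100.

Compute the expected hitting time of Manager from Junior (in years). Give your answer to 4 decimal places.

2.5000

Let t(s) be the expected number of years to first reach Manager from state s, with t(Manager) = 0. Conditioning on the first year:
t(Junior) = 1 + 0.26·t(Junior) + 0.34·t(Trainee)
t(Trainee) = 1 + 0.36·t(Junior) + 0.24·t(Trainee)
Solving: t(Junior) = 2.5000, t(Trainee) = 2.5000.
Expected years from Junior to Manager: 2.5000.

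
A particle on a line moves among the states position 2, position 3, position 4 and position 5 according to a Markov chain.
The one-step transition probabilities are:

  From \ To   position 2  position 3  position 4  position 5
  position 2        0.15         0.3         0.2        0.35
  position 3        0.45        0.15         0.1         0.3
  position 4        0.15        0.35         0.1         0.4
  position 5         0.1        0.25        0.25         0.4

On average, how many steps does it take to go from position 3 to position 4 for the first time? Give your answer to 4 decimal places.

5.6380

Let t(s) be the expected number of steps to first reach position 4 from state s, with t(position 4) = 0. Conditioning on the first step:
t(position 2) = 1 + 0.15·t(position 2) + 0.3·t(position 3) + 0.35·t(position 5)
t(position 3) = 1 + 0.45·t(position 2) + 0.15·t(position 3) + 0.3·t(position 5)
t(position 5) = 1 + 0.1·t(position 2) + 0.25·t(position 3) + 0.4·t(position 5)
Solving: t(position 2) = 5.1751, t(position 3) = 5.6380, t(position 5) = 4.8783.
Expected steps from position 3 to position 4: 5.6380.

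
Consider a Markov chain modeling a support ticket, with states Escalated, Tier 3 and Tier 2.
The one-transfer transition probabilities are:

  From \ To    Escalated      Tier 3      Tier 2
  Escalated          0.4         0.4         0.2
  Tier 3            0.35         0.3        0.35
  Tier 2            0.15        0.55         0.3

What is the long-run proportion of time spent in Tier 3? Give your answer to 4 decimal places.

Let the stationary distribution be π with π = πP and π_1 + π_2 + π_3 = 1.
π_1 = 0.4·π_1 + 0.35·π_2 + 0.15·π_3
π_2 = 0.4·π_1 + 0.3·π_2 + 0.55·π_3
Solving with the normalization constraint gives π = (0.3075, 0.4031, 0.2894).
So the stationary probability of Tier 3 is 0.4031.

0.4031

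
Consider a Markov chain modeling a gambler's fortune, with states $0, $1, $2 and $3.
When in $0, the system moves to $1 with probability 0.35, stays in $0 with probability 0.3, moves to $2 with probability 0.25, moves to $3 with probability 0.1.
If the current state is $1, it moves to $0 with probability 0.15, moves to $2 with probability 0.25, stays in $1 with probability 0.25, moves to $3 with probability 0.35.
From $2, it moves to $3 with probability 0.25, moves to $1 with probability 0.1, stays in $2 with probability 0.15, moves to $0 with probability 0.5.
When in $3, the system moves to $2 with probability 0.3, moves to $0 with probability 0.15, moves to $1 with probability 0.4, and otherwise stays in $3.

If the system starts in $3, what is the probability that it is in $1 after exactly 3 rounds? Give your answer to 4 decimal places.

Propagate the distribution vector 3 rounds from $3.
After 0 rounds: (0.0000, 0.0000, 0.0000, 1.0000)
After 1 round: (0.1500, 0.4000, 0.3000, 0.1500)
After 2 rounds: (0.2775, 0.2425, 0.2275, 0.2525)
After 3 rounds: (0.2713, 0.2815, 0.2399, 0.2074)
P(in $1 after 3 rounds) = 0.2815

0.2815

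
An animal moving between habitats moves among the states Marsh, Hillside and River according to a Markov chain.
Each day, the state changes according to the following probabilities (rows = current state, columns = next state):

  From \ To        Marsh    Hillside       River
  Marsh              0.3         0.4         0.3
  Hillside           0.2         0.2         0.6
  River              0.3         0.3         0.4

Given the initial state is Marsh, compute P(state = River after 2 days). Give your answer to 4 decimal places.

Sum over the intermediate state after 1 day:
P = P(Marsh→Marsh)·P(Marsh→River) + P(Marsh→Hillside)·P(Hillside→River) + P(Marsh→River)·P(River→River)
  = 0.3×0.3 + 0.4×0.6 + 0.3×0.4
  = 0.0900 + 0.2400 + 0.1200 = 0.4500

0.4500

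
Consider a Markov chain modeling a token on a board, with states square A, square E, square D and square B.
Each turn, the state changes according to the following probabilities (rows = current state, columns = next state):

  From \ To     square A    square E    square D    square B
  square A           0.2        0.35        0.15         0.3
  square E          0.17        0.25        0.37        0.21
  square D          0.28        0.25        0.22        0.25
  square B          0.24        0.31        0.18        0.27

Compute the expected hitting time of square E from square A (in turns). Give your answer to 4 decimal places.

3.1091

Let t(s) be the expected number of turns to first reach square E from state s, with t(square E) = 0. Conditioning on the first turn:
t(square A) = 1 + 0.2·t(square A) + 0.15·t(square D) + 0.3·t(square B)
t(square D) = 1 + 0.28·t(square A) + 0.22·t(square D) + 0.25·t(square B)
t(square B) = 1 + 0.24·t(square A) + 0.18·t(square D) + 0.27·t(square B)
Solving: t(square A) = 3.1091, t(square D) = 3.4364, t(square B) = 3.2394.
Expected turns from square A to square E: 3.1091.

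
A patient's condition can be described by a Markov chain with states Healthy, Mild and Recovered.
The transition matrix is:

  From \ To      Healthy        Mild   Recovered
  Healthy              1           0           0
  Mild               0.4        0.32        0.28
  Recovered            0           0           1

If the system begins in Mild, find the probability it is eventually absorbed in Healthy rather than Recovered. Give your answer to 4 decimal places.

Let h(s) be the probability of absorption at Healthy starting from transient state s. Then h(Healthy) = 1 and h(Recovered) = 0. By first-step analysis:
h(Mild) = 0.4·1 + 0.32·h(Mild) + 0.28·0
Solving: h(Mild) = 0.5882.
Starting from Mild, the probability is 0.5882.

0.5882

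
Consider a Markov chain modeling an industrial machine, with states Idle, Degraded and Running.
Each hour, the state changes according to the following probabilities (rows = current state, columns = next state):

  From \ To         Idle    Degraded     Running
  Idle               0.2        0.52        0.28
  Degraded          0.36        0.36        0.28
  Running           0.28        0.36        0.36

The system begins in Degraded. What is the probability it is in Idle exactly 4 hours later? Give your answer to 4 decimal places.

0.2891

Propagate the distribution vector 4 hours from Degraded.
After 0 hours: (0.0000, 1.0000, 0.0000)
After 1 hour: (0.3600, 0.3600, 0.2800)
After 2 hours: (0.2800, 0.4176, 0.3024)
After 3 hours: (0.2910, 0.4048, 0.3042)
After 4 hours: (0.2891, 0.4066, 0.3043)
P(in Idle after 4 hours) = 0.2891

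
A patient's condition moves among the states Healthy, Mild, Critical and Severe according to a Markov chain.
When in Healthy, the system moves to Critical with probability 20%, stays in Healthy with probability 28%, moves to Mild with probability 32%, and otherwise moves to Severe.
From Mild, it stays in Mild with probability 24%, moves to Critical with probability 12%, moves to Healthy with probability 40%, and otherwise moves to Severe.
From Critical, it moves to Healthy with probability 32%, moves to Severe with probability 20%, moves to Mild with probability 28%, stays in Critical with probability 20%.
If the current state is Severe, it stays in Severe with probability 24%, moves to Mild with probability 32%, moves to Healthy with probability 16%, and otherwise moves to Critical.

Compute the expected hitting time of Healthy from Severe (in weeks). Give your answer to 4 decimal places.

3.7903

Let t(s) be the expected number of weeks to first reach Healthy from state s, with t(Healthy) = 0. Conditioning on the first week:
t(Mild) = 1 + 0.24·t(Mild) + 0.12·t(Critical) + 0.24·t(Severe)
t(Critical) = 1 + 0.28·t(Mild) + 0.2·t(Critical) + 0.2·t(Severe)
t(Severe) = 1 + 0.32·t(Mild) + 0.28·t(Critical) + 0.24·t(Severe)
Solving: t(Mild) = 3.0270, t(Critical) = 3.2570, t(Severe) = 3.7903.
Expected weeks from Severe to Healthy: 3.7903.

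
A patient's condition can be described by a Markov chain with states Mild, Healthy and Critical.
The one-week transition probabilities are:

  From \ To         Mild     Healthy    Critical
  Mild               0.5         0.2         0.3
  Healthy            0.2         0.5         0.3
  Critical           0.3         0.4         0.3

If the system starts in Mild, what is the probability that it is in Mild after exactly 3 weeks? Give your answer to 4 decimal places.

0.3440

Propagate the distribution vector 3 weeks from Mild.
After 0 weeks: (1.0000, 0.0000, 0.0000)
After 1 week: (0.5000, 0.2000, 0.3000)
After 2 weeks: (0.3800, 0.3200, 0.3000)
After 3 weeks: (0.3440, 0.3560, 0.3000)
P(in Mild after 3 weeks) = 0.3440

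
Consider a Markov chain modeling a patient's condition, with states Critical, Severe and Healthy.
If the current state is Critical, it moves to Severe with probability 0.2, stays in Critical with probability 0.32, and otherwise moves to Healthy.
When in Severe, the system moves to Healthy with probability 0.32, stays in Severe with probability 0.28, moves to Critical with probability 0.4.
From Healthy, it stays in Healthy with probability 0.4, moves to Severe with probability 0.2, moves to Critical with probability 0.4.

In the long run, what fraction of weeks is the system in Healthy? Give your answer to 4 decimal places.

Let the stationary distribution be π with π = πP and π_1 + π_2 + π_3 = 1.
π_1 = 0.32·π_1 + 0.4·π_2 + 0.4·π_3
π_2 = 0.2·π_1 + 0.28·π_2 + 0.2·π_3
Solving with the normalization constraint gives π = (0.3704, 0.2174, 0.4122).
So the stationary probability of Healthy is 0.4122.

0.4122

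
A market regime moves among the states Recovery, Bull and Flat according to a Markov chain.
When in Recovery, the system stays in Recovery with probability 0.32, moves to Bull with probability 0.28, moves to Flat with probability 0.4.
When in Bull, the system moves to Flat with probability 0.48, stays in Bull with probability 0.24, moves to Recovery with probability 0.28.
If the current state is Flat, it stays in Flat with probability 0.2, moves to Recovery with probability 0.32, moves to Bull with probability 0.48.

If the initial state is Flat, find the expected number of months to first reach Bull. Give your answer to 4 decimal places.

Let t(s) be the expected number of months to first reach Bull from state s, with t(Bull) = 0. Conditioning on the first month:
t(Recovery) = 1 + 0.32·t(Recovery) + 0.4·t(Flat)
t(Flat) = 1 + 0.32·t(Recovery) + 0.2·t(Flat)
Solving: t(Recovery) = 2.8846, t(Flat) = 2.4038.
Expected months from Flat to Bull: 2.4038.

2.4038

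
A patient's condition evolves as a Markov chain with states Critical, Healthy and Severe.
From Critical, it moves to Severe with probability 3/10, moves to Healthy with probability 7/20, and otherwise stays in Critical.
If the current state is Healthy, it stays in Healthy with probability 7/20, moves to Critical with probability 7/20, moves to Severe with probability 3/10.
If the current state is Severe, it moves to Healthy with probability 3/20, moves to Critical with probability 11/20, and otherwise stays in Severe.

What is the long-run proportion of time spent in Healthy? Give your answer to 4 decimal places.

0.2900

Let the stationary distribution be π with π = πP and π_1 + π_2 + π_3 = 1.
π_1 = 0.35·π_1 + 0.35·π_2 + 0.55·π_3
π_2 = 0.35·π_1 + 0.35·π_2 + 0.15·π_3
Solving with the normalization constraint gives π = (0.4100, 0.2900, 0.3000).
So the stationary probability of Healthy is 0.2900.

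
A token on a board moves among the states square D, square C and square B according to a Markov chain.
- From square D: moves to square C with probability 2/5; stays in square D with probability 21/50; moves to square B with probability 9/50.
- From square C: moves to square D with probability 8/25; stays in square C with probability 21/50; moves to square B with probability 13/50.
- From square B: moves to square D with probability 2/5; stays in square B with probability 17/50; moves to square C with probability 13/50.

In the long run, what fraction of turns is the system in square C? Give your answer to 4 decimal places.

0.3725

Let the stationary distribution be π with π = πP and π_1 + π_2 + π_3 = 1.
π_1 = 0.42·π_1 + 0.32·π_2 + 0.4·π_3
π_2 = 0.4·π_1 + 0.42·π_2 + 0.26·π_3
Solving with the normalization constraint gives π = (0.3778, 0.3725, 0.2498).
So the stationary probability of square C is 0.3725.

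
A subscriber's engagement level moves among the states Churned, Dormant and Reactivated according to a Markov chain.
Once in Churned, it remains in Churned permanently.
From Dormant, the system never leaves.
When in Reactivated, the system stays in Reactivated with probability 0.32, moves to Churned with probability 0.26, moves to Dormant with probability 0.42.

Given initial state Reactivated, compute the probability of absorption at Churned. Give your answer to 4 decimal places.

Let h(s) be the probability of absorption at Churned starting from transient state s. Then h(Churned) = 1 and h(Dormant) = 0. By first-step analysis:
h(Reactivated) = 0.26·1 + 0.42·0 + 0.32·h(Reactivated)
Solving: h(Reactivated) = 0.3824.
Starting from Reactivated, the probability is 0.3824.

0.3824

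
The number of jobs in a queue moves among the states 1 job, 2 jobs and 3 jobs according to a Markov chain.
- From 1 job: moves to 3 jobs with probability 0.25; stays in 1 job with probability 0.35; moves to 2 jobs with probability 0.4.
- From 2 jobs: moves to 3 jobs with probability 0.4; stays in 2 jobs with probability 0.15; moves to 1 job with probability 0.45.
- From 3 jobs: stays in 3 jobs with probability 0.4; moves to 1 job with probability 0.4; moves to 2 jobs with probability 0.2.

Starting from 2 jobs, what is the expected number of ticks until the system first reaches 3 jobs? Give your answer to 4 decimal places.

2.9530

Let t(s) be the expected number of ticks to first reach 3 jobs from state s, with t(3 jobs) = 0. Conditioning on the first tick:
t(1 job) = 1 + 0.35·t(1 job) + 0.4·t(2 jobs)
t(2 jobs) = 1 + 0.45·t(1 job) + 0.15·t(2 jobs)
Solving: t(1 job) = 3.3557, t(2 jobs) = 2.9530.
Expected ticks from 2 jobs to 3 jobs: 2.9530.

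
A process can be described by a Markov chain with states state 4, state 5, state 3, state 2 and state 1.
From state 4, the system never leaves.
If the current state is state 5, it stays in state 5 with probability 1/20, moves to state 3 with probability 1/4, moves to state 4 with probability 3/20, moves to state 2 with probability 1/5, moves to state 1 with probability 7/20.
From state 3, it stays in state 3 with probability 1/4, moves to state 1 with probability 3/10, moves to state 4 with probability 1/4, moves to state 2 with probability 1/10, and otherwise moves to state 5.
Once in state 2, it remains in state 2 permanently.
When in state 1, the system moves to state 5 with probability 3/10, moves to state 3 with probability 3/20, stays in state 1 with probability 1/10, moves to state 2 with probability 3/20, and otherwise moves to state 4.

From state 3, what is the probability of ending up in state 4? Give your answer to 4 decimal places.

Let h(s) be the probability of absorption at state 4 starting from transient state s. Then h(state 4) = 1 and h(state 2) = 0. By first-step analysis:
h(state 5) = 0.15·1 + 0.05·h(state 5) + 0.25·h(state 3) + 0.2·0 + 0.35·h(state 1)
h(state 3) = 0.25·1 + 0.1·h(state 5) + 0.25·h(state 3) + 0.1·0 + 0.3·h(state 1)
h(state 1) = 0.3·1 + 0.3·h(state 5) + 0.15·h(state 3) + 0.15·0 + 0.1·h(state 1)
Solving: h(state 5) = 0.5647, h(state 3) = 0.6613, h(state 1) = 0.6318.
Starting from state 3, the probability is 0.6613.

0.6613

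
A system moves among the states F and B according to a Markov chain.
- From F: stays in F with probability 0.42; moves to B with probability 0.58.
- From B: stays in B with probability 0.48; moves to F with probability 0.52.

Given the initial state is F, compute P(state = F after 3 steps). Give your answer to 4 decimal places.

Propagate the distribution vector 3 steps from F.
After 0 steps: (1.0000, 0.0000)
After 1 step: (0.4200, 0.5800)
After 2 steps: (0.4780, 0.5220)
After 3 steps: (0.4722, 0.5278)
P(in F after 3 steps) = 0.4722

0.4722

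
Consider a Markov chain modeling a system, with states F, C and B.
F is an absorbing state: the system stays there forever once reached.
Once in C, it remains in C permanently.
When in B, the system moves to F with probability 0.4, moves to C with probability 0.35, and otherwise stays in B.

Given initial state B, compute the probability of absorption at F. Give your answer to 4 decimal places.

0.5333

Let h(s) be the probability of absorption at F starting from transient state s. Then h(F) = 1 and h(C) = 0. By first-step analysis:
h(B) = 0.4·1 + 0.35·0 + 0.25·h(B)
Solving: h(B) = 0.5333.
Starting from B, the probability is 0.5333.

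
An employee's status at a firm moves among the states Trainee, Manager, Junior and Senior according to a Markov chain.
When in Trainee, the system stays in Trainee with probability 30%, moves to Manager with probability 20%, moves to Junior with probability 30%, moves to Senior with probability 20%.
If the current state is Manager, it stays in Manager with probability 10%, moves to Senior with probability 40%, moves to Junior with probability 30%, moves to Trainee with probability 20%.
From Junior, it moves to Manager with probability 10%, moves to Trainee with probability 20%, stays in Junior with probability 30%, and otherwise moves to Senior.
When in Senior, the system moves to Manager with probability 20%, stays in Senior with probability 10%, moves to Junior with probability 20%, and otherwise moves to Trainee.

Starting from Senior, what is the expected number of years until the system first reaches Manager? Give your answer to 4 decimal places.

Let t(s) be the expected number of years to first reach Manager from state s, with t(Manager) = 0. Conditioning on the first year:
t(Trainee) = 1 + 0.3·t(Trainee) + 0.3·t(Junior) + 0.2·t(Senior)
t(Junior) = 1 + 0.2·t(Trainee) + 0.3·t(Junior) + 0.4·t(Senior)
t(Senior) = 1 + 0.5·t(Trainee) + 0.2·t(Junior) + 0.1·t(Senior)
Solving: t(Trainee) = 5.8031, t(Junior) = 6.3731, t(Senior) = 5.7513.
Expected years from Senior to Manager: 5.7513.

5.7513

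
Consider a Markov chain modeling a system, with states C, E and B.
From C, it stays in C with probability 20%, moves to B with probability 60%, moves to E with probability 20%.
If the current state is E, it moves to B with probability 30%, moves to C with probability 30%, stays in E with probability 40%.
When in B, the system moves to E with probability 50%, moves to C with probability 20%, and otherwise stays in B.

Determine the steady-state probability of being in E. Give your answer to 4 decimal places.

0.3894

Let the stationary distribution be π with π = πP and π_1 + π_2 + π_3 = 1.
π_1 = 0.2·π_1 + 0.3·π_2 + 0.2·π_3
π_2 = 0.2·π_1 + 0.4·π_2 + 0.5·π_3
Solving with the normalization constraint gives π = (0.2389, 0.3894, 0.3717).
So the stationary probability of E is 0.3894.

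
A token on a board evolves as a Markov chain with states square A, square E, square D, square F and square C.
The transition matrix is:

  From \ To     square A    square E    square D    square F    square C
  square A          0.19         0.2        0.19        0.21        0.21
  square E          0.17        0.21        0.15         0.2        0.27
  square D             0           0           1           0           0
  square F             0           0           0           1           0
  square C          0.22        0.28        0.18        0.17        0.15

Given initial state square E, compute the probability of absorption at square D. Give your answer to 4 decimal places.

Let h(s) be the probability of absorption at square D starting from transient state s. Then h(square D) = 1 and h(square F) = 0. By first-step analysis:
h(square A) = 0.19·h(square A) + 0.2·h(square E) + 0.19·1 + 0.21·0 + 0.21·h(square C)
h(square E) = 0.17·h(square A) + 0.21·h(square E) + 0.15·1 + 0.2·0 + 0.27·h(square C)
h(square C) = 0.22·h(square A) + 0.28·h(square E) + 0.18·1 + 0.17·0 + 0.15·h(square C)
Solving: h(square A) = 0.4732, h(square E) = 0.4574, h(square C) = 0.4849.
Starting from square E, the probability is 0.4574.

0.4574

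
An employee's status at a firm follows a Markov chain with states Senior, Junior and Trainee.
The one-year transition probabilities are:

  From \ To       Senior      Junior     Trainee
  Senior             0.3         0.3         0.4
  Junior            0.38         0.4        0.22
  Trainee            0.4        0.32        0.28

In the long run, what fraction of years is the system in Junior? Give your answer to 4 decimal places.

Let the stationary distribution be π with π = πP and π_1 + π_2 + π_3 = 1.
π_1 = 0.3·π_1 + 0.38·π_2 + 0.4·π_3
π_2 = 0.3·π_1 + 0.4·π_2 + 0.32·π_3
Solving with the normalization constraint gives π = (0.3575, 0.3401, 0.3025).
So the stationary probability of Junior is 0.3401.

0.3401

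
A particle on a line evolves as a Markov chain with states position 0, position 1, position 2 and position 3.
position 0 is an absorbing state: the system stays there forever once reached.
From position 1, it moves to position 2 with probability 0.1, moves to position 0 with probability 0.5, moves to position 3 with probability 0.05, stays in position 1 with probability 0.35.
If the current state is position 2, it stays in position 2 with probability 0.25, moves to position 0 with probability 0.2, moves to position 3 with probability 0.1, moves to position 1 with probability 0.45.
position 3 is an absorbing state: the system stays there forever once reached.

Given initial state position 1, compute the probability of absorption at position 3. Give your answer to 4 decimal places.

Let h(s) be the probability of absorption at position 3 starting from transient state s. Then h(position 3) = 1 and h(position 0) = 0. By first-step analysis:
h(position 1) = 0.5·0 + 0.35·h(position 1) + 0.1·h(position 2) + 0.05·1
h(position 2) = 0.2·0 + 0.45·h(position 1) + 0.25·h(position 2) + 0.1·1
Solving: h(position 1) = 0.1073, h(position 2) = 0.1977.
Starting from position 1, the probability is 0.1073.

0.1073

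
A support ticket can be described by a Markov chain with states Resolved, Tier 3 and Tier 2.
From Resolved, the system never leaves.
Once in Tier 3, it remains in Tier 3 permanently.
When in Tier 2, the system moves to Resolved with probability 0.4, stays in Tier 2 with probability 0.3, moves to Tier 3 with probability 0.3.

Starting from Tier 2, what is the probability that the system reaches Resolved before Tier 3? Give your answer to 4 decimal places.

0.5714

Let h(s) be the probability of absorption at Resolved starting from transient state s. Then h(Resolved) = 1 and h(Tier 3) = 0. By first-step analysis:
h(Tier 2) = 0.4·1 + 0.3·0 + 0.3·h(Tier 2)
Solving: h(Tier 2) = 0.5714.
Starting from Tier 2, the probability is 0.5714.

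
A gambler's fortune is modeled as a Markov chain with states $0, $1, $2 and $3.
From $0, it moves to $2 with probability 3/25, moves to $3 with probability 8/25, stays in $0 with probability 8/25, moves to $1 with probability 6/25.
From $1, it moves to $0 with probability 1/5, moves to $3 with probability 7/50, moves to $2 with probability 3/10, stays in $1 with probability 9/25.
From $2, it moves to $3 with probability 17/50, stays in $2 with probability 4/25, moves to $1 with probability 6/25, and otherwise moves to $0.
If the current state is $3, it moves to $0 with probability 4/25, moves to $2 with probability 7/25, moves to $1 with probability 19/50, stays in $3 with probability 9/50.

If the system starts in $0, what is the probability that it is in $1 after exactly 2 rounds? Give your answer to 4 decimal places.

Propagate the distribution vector 2 rounds from $0.
After 0 rounds: (1.0000, 0.0000, 0.0000, 0.0000)
After 1 round: (0.3200, 0.2400, 0.1200, 0.3200)
After 2 rounds: (0.2328, 0.3136, 0.2192, 0.2344)
P(in $1 after 2 rounds) = 0.3136

0.3136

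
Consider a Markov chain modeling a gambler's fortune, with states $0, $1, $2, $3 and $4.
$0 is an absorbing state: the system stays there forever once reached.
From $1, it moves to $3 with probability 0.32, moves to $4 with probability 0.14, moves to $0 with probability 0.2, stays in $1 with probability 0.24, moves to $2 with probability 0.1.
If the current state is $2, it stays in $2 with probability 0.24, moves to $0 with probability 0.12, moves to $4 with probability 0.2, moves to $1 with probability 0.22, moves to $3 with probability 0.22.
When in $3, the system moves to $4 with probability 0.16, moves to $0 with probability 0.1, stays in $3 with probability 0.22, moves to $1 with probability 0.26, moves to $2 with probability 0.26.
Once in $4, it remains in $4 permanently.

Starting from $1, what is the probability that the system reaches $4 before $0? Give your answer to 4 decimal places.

0.4945

Let h(s) be the probability of absorption at $4 starting from transient state s. Then h($4) = 1 and h($0) = 0. By first-step analysis:
h($1) = 0.2·0 + 0.24·h($1) + 0.1·h($2) + 0.32·h($3) + 0.14·1
h($2) = 0.12·0 + 0.22·h($1) + 0.24·h($2) + 0.22·h($3) + 0.2·1
h($3) = 0.1·0 + 0.26·h($1) + 0.26·h($2) + 0.22·h($3) + 0.16·1
Solving: h($1) = 0.4945, h($2) = 0.5682, h($3) = 0.5594.
Starting from $1, the probability is 0.4945.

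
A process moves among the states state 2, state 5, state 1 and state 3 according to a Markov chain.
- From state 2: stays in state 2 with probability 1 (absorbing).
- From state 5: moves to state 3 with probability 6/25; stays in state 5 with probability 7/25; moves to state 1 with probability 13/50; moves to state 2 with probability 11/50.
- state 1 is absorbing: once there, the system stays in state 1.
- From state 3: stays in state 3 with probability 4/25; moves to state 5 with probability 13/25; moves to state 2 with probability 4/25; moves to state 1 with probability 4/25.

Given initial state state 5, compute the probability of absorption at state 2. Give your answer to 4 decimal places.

Let h(s) be the probability of absorption at state 2 starting from transient state s. Then h(state 2) = 1 and h(state 1) = 0. By first-step analysis:
h(state 5) = 0.22·1 + 0.28·h(state 5) + 0.26·0 + 0.24·h(state 3)
h(state 3) = 0.16·1 + 0.52·h(state 5) + 0.16·0 + 0.16·h(state 3)
Solving: h(state 5) = 0.4650, h(state 3) = 0.4783.
Starting from state 5, the probability is 0.4650.

0.4650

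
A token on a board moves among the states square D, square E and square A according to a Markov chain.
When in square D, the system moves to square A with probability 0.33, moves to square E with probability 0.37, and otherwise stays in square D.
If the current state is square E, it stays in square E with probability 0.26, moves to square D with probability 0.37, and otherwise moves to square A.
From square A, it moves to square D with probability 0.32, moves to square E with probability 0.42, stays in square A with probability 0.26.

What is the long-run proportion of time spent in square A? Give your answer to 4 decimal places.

Let the stationary distribution be π with π = πP and π_1 + π_2 + π_3 = 1.
π_1 = 0.3·π_1 + 0.37·π_2 + 0.32·π_3
π_2 = 0.37·π_1 + 0.26·π_2 + 0.42·π_3
Solving with the normalization constraint gives π = (0.3308, 0.3478, 0.3214).
So the stationary probability of square A is 0.3214.

0.3214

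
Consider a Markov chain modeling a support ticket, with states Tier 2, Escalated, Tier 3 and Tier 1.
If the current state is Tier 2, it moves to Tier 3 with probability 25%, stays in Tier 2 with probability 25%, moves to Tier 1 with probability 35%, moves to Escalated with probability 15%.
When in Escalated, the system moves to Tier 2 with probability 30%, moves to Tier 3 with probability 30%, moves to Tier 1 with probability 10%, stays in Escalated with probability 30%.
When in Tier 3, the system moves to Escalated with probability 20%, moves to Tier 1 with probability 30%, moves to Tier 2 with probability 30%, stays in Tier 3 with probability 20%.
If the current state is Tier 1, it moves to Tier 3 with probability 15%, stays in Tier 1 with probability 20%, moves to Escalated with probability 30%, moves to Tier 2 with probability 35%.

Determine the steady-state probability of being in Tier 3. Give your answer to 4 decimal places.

Let the stationary distribution be π with π = πP and π_1 + π_2 + π_3 + π_4 = 1.
π_1 = 0.25·π_1 + 0.3·π_2 + 0.3·π_3 + 0.35·π_4
π_2 = 0.15·π_1 + 0.3·π_2 + 0.2·π_3 + 0.3·π_4
π_3 = 0.25·π_1 + 0.3·π_2 + 0.2·π_3 + 0.15·π_4
Solving with the normalization constraint gives π = (0.2973, 0.2328, 0.2260, 0.2439).
So the stationary probability of Tier 3 is 0.2260.

0.2260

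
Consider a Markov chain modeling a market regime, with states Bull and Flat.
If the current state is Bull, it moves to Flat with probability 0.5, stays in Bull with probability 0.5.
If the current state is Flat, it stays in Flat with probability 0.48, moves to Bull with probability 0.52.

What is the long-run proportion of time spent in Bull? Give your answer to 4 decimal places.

0.5098

Let the stationary distribution be π with π = πP and π_1 + π_2 = 1.
π_1 = 0.5·π_1 + 0.52·π_2
Solving with the normalization constraint gives π = (0.5098, 0.4902).
So the stationary probability of Bull is 0.5098.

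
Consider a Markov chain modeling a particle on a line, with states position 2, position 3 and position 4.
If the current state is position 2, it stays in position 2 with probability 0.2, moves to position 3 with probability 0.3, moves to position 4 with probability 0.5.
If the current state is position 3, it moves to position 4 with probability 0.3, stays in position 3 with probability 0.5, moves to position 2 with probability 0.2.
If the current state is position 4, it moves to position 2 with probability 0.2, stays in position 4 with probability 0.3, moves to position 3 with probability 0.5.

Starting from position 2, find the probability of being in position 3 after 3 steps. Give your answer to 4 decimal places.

0.4600

Propagate the distribution vector 3 steps from position 2.
After 0 steps: (1.0000, 0.0000, 0.0000)
After 1 step: (0.2000, 0.3000, 0.5000)
After 2 steps: (0.2000, 0.4600, 0.3400)
After 3 steps: (0.2000, 0.4600, 0.3400)
P(in position 3 after 3 steps) = 0.4600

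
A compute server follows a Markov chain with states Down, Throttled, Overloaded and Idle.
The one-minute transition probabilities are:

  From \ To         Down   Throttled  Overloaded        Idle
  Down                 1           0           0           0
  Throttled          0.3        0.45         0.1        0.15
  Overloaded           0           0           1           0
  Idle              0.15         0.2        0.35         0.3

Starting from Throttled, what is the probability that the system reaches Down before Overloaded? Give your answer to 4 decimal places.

Let h(s) be the probability of absorption at Down starting from transient state s. Then h(Down) = 1 and h(Overloaded) = 0. By first-step analysis:
h(Throttled) = 0.3·1 + 0.45·h(Throttled) + 0.1·0 + 0.15·h(Idle)
h(Idle) = 0.15·1 + 0.2·h(Throttled) + 0.35·0 + 0.3·h(Idle)
Solving: h(Throttled) = 0.6549, h(Idle) = 0.4014.
Starting from Throttled, the probability is 0.6549.

0.6549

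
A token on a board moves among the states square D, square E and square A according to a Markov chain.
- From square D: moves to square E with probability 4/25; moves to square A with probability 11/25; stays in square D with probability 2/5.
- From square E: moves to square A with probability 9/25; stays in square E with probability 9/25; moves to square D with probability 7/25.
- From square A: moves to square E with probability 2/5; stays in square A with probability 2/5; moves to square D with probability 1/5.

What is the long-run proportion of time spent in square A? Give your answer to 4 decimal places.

0.3985

Let the stationary distribution be π with π = πP and π_1 + π_2 + π_3 = 1.
π_1 = 0.4·π_1 + 0.28·π_2 + 0.2·π_3
π_2 = 0.16·π_1 + 0.36·π_2 + 0.4·π_3
Solving with the normalization constraint gives π = (0.2820, 0.3195, 0.3985).
So the stationary probability of square A is 0.3985.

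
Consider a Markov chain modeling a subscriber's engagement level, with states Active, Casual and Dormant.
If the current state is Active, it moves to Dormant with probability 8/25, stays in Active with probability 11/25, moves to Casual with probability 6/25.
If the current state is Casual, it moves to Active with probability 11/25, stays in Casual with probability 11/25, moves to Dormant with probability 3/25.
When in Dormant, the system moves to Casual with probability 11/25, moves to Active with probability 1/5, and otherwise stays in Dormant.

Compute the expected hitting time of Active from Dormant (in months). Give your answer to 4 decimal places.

3.2723

Let t(s) be the expected number of months to first reach Active from state s, with t(Active) = 0. Conditioning on the first month:
t(Casual) = 1 + 0.44·t(Casual) + 0.12·t(Dormant)
t(Dormant) = 1 + 0.44·t(Casual) + 0.36·t(Dormant)
Solving: t(Casual) = 2.4869, t(Dormant) = 3.2723.
Expected months from Dormant to Active: 3.2723.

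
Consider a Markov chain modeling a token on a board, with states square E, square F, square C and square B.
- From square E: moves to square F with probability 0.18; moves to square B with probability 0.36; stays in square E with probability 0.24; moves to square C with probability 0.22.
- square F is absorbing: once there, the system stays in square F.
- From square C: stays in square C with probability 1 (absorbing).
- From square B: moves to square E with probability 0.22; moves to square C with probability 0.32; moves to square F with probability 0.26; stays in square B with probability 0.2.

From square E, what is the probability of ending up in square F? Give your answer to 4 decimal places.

0.4493

Let h(s) be the probability of absorption at square F starting from transient state s. Then h(square F) = 1 and h(square C) = 0. By first-step analysis:
h(square E) = 0.24·h(square E) + 0.18·1 + 0.22·0 + 0.36·h(square B)
h(square B) = 0.22·h(square E) + 0.26·1 + 0.32·0 + 0.2·h(square B)
Solving: h(square E) = 0.4493, h(square B) = 0.4486.
Starting from square E, the probability is 0.4493.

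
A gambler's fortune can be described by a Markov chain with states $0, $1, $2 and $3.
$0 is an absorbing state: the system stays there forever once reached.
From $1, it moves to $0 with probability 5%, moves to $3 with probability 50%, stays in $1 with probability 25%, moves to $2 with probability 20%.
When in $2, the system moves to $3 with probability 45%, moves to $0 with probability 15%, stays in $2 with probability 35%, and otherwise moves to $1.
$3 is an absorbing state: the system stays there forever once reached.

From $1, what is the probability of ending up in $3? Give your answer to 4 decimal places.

Let h(s) be the probability of absorption at $3 starting from transient state s. Then h($3) = 1 and h($0) = 0. By first-step analysis:
h($1) = 0.05·0 + 0.25·h($1) + 0.2·h($2) + 0.5·1
h($2) = 0.15·0 + 0.05·h($1) + 0.35·h($2) + 0.45·1
Solving: h($1) = 0.8691, h($2) = 0.7592.
Starting from $1, the probability is 0.8691.

0.8691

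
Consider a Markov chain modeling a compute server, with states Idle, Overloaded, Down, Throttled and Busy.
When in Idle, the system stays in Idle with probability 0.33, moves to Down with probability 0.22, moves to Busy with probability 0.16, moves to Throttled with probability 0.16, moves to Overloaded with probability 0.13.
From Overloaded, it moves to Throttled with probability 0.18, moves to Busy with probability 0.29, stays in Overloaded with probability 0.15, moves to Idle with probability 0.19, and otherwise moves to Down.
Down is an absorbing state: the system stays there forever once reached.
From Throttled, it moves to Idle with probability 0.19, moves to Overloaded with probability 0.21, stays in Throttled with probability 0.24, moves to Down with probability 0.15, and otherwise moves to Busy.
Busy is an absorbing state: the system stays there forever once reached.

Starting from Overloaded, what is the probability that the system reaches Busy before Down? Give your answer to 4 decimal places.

Let h(s) be the probability of absorption at Busy starting from transient state s. Then h(Busy) = 1 and h(Down) = 0. By first-step analysis:
h(Idle) = 0.33·h(Idle) + 0.13·h(Overloaded) + 0.22·0 + 0.16·h(Throttled) + 0.16·1
h(Overloaded) = 0.19·h(Idle) + 0.15·h(Overloaded) + 0.19·0 + 0.18·h(Throttled) + 0.29·1
h(Throttled) = 0.19·h(Idle) + 0.21·h(Overloaded) + 0.15·0 + 0.24·h(Throttled) + 0.21·1
Solving: h(Idle) = 0.4806, h(Overloaded) = 0.5656, h(Throttled) = 0.5528.
Starting from Overloaded, the probability is 0.5656.

0.5656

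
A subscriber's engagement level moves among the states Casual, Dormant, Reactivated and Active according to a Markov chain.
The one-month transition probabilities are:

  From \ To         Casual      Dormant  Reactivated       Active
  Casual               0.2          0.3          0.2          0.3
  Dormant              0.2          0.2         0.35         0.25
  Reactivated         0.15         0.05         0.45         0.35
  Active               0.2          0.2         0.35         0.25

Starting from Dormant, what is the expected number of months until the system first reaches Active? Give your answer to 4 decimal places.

3.3903

Let t(s) be the expected number of months to first reach Active from state s, with t(Active) = 0. Conditioning on the first month:
t(Casual) = 1 + 0.2·t(Casual) + 0.3·t(Dormant) + 0.2·t(Reactivated)
t(Dormant) = 1 + 0.2·t(Casual) + 0.2·t(Dormant) + 0.35·t(Reactivated)
t(Reactivated) = 1 + 0.15·t(Casual) + 0.05·t(Dormant) + 0.45·t(Reactivated)
Solving: t(Casual) = 3.2764, t(Dormant) = 3.3903, t(Reactivated) = 3.0199.
Expected months from Dormant to Active: 3.3903.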